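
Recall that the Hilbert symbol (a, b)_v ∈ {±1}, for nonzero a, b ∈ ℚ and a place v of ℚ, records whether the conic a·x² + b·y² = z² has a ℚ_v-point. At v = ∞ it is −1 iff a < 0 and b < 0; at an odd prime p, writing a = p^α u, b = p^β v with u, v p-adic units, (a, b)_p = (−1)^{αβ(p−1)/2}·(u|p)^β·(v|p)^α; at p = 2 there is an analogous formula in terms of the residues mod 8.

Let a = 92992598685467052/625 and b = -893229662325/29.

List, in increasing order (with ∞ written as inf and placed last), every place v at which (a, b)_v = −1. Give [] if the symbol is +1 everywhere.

(a, b) ≡ (404547, -8563193457) mod (ℚ^×)²; places V = {2, 3, 5, 7, 11, 13, 19, 23, 29, 31, 37, 41, ∞}.
(a,b)_13: α=1, u≡9; β=1, v≡3 (mod 13); (9|13)=+1, (3|13)=+1; sign (−1)^0·+1^1·+1^1 = +1.
(a,b)_5: α=-4, u≡2; β=2, v≡3 (mod 5); (2|5)=-1, (3|5)=-1; sign (−1)^0·-1^2·-1^-4 = +1.
(a,b)_37: α=2, u≡28; β=1, v≡36 (mod 37); (28|37)=+1, (36|37)=+1; sign (−1)^0·+1^1·+1^2 = +1.
(a,b)_29: α=0, u≡19; β=-1, v≡6 (mod 29); (19|29)=-1, (6|29)=+1; sign (−1)^0·-1^-1·+1^0 = -1.
(a,b)_41: α=1, u≡17; β=1, v≡25 (mod 41); (17|41)=-1, (25|41)=+1; sign (−1)^0·-1^1·+1^1 = -1.
(a,b)_31: α=2, u≡7; β=1, v≡4 (mod 31); (7|31)=+1, (4|31)=+1; sign (−1)^0·+1^1·+1^2 = +1.
(a,b)_11: α=3, u≡1; β=2, v≡8 (mod 11); (1|11)=+1, (8|11)=-1; sign (−1)^0·+1^2·-1^3 = -1.
(a,b)_2: α=2, β=0; u≡3, v≡7 (mod 8); ε(u)ε(v)=1·1, αω(v)=2·0, βω(u)=0·1; sum ≡ 1  ⇒  -1.
(a,b)_3: α=1, u≡2; β=1, v≡1 (mod 3); (2|3)=-1, (1|3)=+1; sign (−1)^1·-1^1·+1^1 = +1.
(a,b)_23: α=1, u≡14; β=1, v≡21 (mod 23); (14|23)=-1, (21|23)=-1; sign (−1)^1·-1^1·-1^1 = -1.
(a,b)_19: α=2, u≡2; β=0, v≡8 (mod 19); (2|19)=-1, (8|19)=-1; sign (−1)^0·-1^0·-1^2 = +1.
(a,b)_∞: sgn(404547)=+, sgn(-8563193457)=−, so +1.
(a,b)_7: α=0, u≡6; β=1, v≡6 (mod 7); (6|7)=-1, (6|7)=-1; sign (−1)^0·-1^1·-1^0 = -1.
|Ram(404547, -8563193457)| = 6, even; anisotropic at {2, 7, 11, 23, 29, 41}.

[2, 7, 11, 23, 29, 41]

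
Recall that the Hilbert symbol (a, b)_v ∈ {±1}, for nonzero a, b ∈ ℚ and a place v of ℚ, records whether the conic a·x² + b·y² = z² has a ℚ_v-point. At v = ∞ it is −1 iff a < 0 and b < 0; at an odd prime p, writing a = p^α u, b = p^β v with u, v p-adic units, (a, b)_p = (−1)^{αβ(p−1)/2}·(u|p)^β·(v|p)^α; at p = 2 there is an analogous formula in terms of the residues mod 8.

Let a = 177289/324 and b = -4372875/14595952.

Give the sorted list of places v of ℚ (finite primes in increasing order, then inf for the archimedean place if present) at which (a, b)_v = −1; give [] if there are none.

[7, 19, 23, 43]

(a, b) ≡ (177289, -805) mod (ℚ^×)²; places V = {2, 3, 5, 7, 13, 19, 23, 31, 43, ∞}.
(a,b)_3: α=-4, u≡1; β=2, v≡2 (mod 3); (1|3)=+1, (2|3)=-1; sign (−1)^0·+1^2·-1^-4 = +1.
(a,b)_5: α=0, u≡1; β=3, v≡1 (mod 5); (1|5)=+1, (1|5)=+1; sign (−1)^0·+1^3·+1^0 = +1.
(a,b)_13: α=0, u≡5; β=2, v≡3 (mod 13); (5|13)=-1, (3|13)=+1; sign (−1)^0·-1^2·+1^0 = +1.
(a,b)_23: α=0, u≡14; β=1, v≡11 (mod 23); (14|23)=-1, (11|23)=-1; sign (−1)^0·-1^1·-1^0 = -1.
(a,b)_2: α=-2, β=-4; u≡1, v≡3 (mod 8); ε(u)ε(v)=0·1, αω(v)=-2·1, βω(u)=-4·0; sum ≡ 0  ⇒  +1.
(a,b)_∞: sgn(177289)=+, sgn(-805)=−, so +1.
(a,b)_43: α=1, u≡11; β=0, v≡3 (mod 43); (11|43)=+1, (3|43)=-1; sign (−1)^0·+1^0·-1^1 = -1.
(a,b)_31: α=1, u≡21; β=0, v≡28 (mod 31); (21|31)=-1, (28|31)=+1; sign (−1)^0·-1^0·+1^1 = +1.
(a,b)_7: α=1, u≡4; β=-1, v≡1 (mod 7); (4|7)=+1, (1|7)=+1; sign (−1)^1·+1^-1·+1^1 = -1.
(a,b)_19: α=1, u≡2; β=-4, v≡3 (mod 19); (2|19)=-1, (3|19)=-1; sign (−1)^0·-1^-4·-1^1 = -1.
(177289, -805 / ℚ) ramifies at {7, 19, 23, 43}: a division algebra.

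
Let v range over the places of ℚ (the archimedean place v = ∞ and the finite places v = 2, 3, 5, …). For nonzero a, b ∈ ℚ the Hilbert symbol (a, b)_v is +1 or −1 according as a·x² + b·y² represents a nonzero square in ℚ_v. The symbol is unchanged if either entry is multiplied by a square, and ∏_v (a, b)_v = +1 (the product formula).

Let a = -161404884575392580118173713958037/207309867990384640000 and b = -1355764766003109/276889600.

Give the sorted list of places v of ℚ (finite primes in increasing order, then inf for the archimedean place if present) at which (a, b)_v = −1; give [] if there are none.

[2, 3, 29, inf]

Mod squares: a ≡ -37, b ≡ -153381. Check v ∈ {∞, 2, 3, 5, 7, 11, 13, 19, 29, 37, 41, 43}.
v=3: a=3^8·(≡2), b=3^3·(≡2) mod 3; (2|3)=-1, (2|3)=-1; (−1)^{8·3·1}·(-1)^3·(-1)^8 = -1.
v=19: a=19^2·(≡7), b=19^0·(≡7) mod 19; (7|19)=+1, (7|19)=+1; (−1)^{2·0·9}·(+1)^0·(+1)^2 = +1.
v=5: a=5^-4·(≡2), b=5^-2·(≡4) mod 5; (2|5)=-1, (4|5)=+1; (−1)^{-4·-2·2}·(-1)^-2·(+1)^-4 = +1.
v=11: a=11^8·(≡2), b=11^4·(≡9) mod 11; (2|11)=-1, (9|11)=+1; (−1)^{8·4·5}·(-1)^4·(+1)^8 = +1.
v=29: a=29^2·(≡11), b=29^1·(≡15) mod 29; (11|29)=-1, (15|29)=-1; (−1)^{2·1·14}·(-1)^1·(-1)^2 = -1.
v=7: a=7^4·(≡6), b=7^2·(≡5) mod 7; (6|7)=-1, (5|7)=-1; (−1)^{4·2·3}·(-1)^2·(-1)^4 = +1.
v=2: v_2(a)=-36, v_2(b)=-16; units ≡ 3, 3 (mod 8); ε·ε+αω+βω = 1·1+-36·1+-16·1 ≡ 1  ⇒  (a,b)_2 = -1.
v=13: a=13^-6·(≡8), b=13^-2·(≡11) mod 13; (8|13)=-1, (11|13)=-1; (−1)^{-6·-2·6}·(-1)^-2·(-1)^-6 = +1.
v=∞: -37 < 0 and -153381 < 0  ⇒  (a,b)_∞ = -1.
v=41: a=41^2·(≡32), b=41^1·(≡32) mod 41; (32|41)=+1, (32|41)=+1; (−1)^{2·1·20}·(+1)^1·(+1)^2 = +1.
v=43: a=43^2·(≡4), b=43^1·(≡34) mod 43; (4|43)=+1, (34|43)=-1; (−1)^{2·1·21}·(+1)^1·(-1)^2 = +1.
v=37: a=37^3·(≡11), b=37^2·(≡11) mod 37; (11|37)=+1, (11|37)=+1; (−1)^{3·2·18}·(+1)^2·(+1)^3 = +1.
(-37, -153381 / ℚ) ramifies at {2, 3, 29, ∞}: a division algebra.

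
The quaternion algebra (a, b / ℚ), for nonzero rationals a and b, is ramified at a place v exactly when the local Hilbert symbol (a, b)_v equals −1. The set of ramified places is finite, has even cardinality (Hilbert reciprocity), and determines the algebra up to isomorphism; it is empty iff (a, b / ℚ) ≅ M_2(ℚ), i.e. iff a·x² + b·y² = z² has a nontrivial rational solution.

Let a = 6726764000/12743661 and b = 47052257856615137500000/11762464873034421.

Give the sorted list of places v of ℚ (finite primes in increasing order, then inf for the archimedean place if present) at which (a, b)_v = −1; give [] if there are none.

[5, 11]

Mod squares: a ≡ 2310, b ≡ 462. Check v ∈ {∞, 2, 3, 5, 7, 11, 13, 17, 19, 23, 41}.
v=2: v_2(a)=5, v_2(b)=5; units ≡ 3, 7 (mod 8); ε·ε+αω+βω = 1·1+5·0+5·1 ≡ 0  ⇒  (a,b)_2 = +1.
v=41: a=41^-2·(≡14), b=41^-4·(≡3) mod 41; (14|41)=-1, (3|41)=-1; (−1)^{-2·-4·20}·(-1)^-4·(-1)^-2 = +1.
v=19: a=19^-2·(≡9), b=19^-4·(≡9) mod 19; (9|19)=+1, (9|19)=+1; (−1)^{-2·-4·9}·(+1)^-4·(+1)^-2 = +1.
v=7: a=7^-1·(≡1), b=7^-1·(≡5) mod 7; (1|7)=+1, (5|7)=-1; (−1)^{-1·-1·3}·(+1)^-1·(-1)^-1 = +1.
v=∞: 2310 > 0 and 462 > 0  ⇒  (a,b)_∞ = +1.
v=13: a=13^0·(≡1), b=13^-2·(≡6) mod 13; (1|13)=+1, (6|13)=-1; (−1)^{0·-2·6}·(+1)^-2·(-1)^0 = +1.
v=11: a=11^1·(≡3), b=11^5·(≡9) mod 11; (3|11)=+1, (9|11)=+1; (−1)^{1·5·5}·(+1)^5·(+1)^1 = -1.
v=5: a=5^3·(≡2), b=5^8·(≡2) mod 5; (2|5)=-1, (2|5)=-1; (−1)^{3·8·2}·(-1)^8·(-1)^3 = -1.
v=3: a=3^-1·(≡2), b=3^-3·(≡1) mod 3; (2|3)=-1, (1|3)=+1; (−1)^{-1·-3·1}·(-1)^-3·(+1)^-1 = +1.
v=17: a=17^2·(≡4), b=17^4·(≡10) mod 17; (4|17)=+1, (10|17)=-1; (−1)^{2·4·8}·(+1)^4·(-1)^2 = +1.
v=23: a=23^2·(≡21), b=23^4·(≡12) mod 23; (21|23)=-1, (12|23)=+1; (−1)^{2·4·11}·(-1)^4·(+1)^2 = +1.
(2310, 462 / ℚ) ramifies at {5, 11}: a division algebra.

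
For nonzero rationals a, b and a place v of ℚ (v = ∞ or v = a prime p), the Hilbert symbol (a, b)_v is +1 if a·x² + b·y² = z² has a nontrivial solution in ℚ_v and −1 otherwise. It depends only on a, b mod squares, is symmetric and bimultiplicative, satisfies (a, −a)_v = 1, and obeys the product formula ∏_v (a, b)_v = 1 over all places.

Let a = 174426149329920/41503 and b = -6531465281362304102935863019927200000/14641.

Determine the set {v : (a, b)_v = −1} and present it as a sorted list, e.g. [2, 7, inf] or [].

(a, b) ≡ (157532865, -18705) mod (ℚ^×)²; places V = {2, 3, 5, 7, 11, 13, 19, 23, 29, 37, 41, 43, ∞}.
(a,b)_5: α=1, u≡3; β=5, v≡1 (mod 5); (3|5)=-1, (1|5)=+1; sign (−1)^0·-1^5·+1^1 = -1.
(a,b)_3: α=3, u≡2; β=7, v≡2 (mod 3); (2|3)=-1, (2|3)=-1; sign (−1)^1·-1^7·-1^3 = -1.
(a,b)_41: α=1, u≡37; β=2, v≡18 (mod 41); (37|41)=+1, (18|41)=+1; sign (−1)^0·+1^2·+1^1 = +1.
(a,b)_29: α=2, u≡16; β=3, v≡16 (mod 29); (16|29)=+1, (16|29)=+1; sign (−1)^0·+1^3·+1^2 = +1.
(a,b)_∞: sgn(157532865)=+, sgn(-18705)=−, so +1.
(a,b)_2: α=10, β=8; u≡1, v≡7 (mod 8); ε(u)ε(v)=0·1, αω(v)=10·0, βω(u)=8·0; sum ≡ 0  ⇒  +1.
(a,b)_7: α=-3, u≡6; β=2, v≡6 (mod 7); (6|7)=-1, (6|7)=-1; sign (−1)^0·-1^2·-1^-3 = -1.
(a,b)_19: α=0, u≡14; β=2, v≡14 (mod 19); (14|19)=-1, (14|19)=-1; sign (−1)^0·-1^2·-1^0 = +1.
(a,b)_23: α=1, u≡2; β=4, v≡11 (mod 23); (2|23)=+1, (11|23)=-1; sign (−1)^0·+1^4·-1^1 = -1.
(a,b)_37: α=1, u≡32; β=2, v≡6 (mod 37); (32|37)=-1, (6|37)=-1; sign (−1)^0·-1^2·-1^1 = -1.
(a,b)_43: α=1, u≡31; β=3, v≡38 (mod 43); (31|43)=+1, (38|43)=+1; sign (−1)^1·+1^3·+1^1 = -1.
(a,b)_13: α=0, u≡1; β=2, v≡5 (mod 13); (1|13)=+1, (5|13)=-1; sign (−1)^0·+1^2·-1^0 = +1.
(a,b)_11: α=-2, u≡2; β=-4, v≡7 (mod 11); (2|11)=-1, (7|11)=-1; sign (−1)^0·-1^-4·-1^-2 = +1.
(157532865, -18705 / ℚ) ramifies at {3, 5, 7, 23, 37, 43}: a division algebra.

[3, 5, 7, 23, 37, 43]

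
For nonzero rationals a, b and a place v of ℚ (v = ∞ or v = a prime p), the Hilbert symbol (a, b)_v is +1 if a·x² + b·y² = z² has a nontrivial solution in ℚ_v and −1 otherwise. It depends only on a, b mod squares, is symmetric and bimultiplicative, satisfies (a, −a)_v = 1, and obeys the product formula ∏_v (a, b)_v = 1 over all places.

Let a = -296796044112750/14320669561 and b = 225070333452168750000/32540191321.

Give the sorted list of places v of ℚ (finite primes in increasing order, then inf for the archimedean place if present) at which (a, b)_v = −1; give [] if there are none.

(a, b) ≡ (-910, 3) mod (ℚ^×)²; places V = {2, 3, 5, 7, 11, 13, 23, 31, 37, 43, ∞}.
(a,b)_7: α=7, u≡5; β=8, v≡3 (mod 7); (5|7)=-1, (3|7)=-1; sign (−1)^0·-1^8·-1^7 = -1.
(a,b)_13: α=1, u≡6; β=2, v≡10 (mod 13); (6|13)=-1, (10|13)=+1; sign (−1)^0·-1^2·+1^1 = +1.
(a,b)_37: α=2, u≡17; β=2, v≡25 (mod 37); (17|37)=-1, (25|37)=+1; sign (−1)^0·-1^2·+1^2 = +1.
(a,b)_31: α=0, u≡18; β=-2, v≡13 (mod 31); (18|31)=+1, (13|31)=-1; sign (−1)^0·+1^-2·-1^0 = +1.
(a,b)_∞: sgn(-910)=−, sgn(3)=+, so +1.
(a,b)_5: α=3, u≡3; β=8, v≡2 (mod 5); (3|5)=-1, (2|5)=-1; sign (−1)^0·-1^8·-1^3 = -1.
(a,b)_43: α=-2, u≡36; β=0, v≡22 (mod 43); (36|43)=+1, (22|43)=-1; sign (−1)^0·+1^0·-1^-2 = +1.
(a,b)_3: α=4, u≡2; β=3, v≡1 (mod 3); (2|3)=-1, (1|3)=+1; sign (−1)^0·-1^3·+1^4 = -1.
(a,b)_23: α=-2, u≡10; β=-4, v≡13 (mod 23); (10|23)=-1, (13|23)=+1; sign (−1)^0·-1^-4·+1^-2 = +1.
(a,b)_11: α=-4, u≡5; β=-2, v≡1 (mod 11); (5|11)=+1, (1|11)=+1; sign (−1)^0·+1^-2·+1^-4 = +1.
(a,b)_2: α=1, β=4; u≡1, v≡3 (mod 8); ε(u)ε(v)=0·1, αω(v)=1·1, βω(u)=4·0; sum ≡ 1  ⇒  -1.
Ram(-910, 3) = {2, 3, 5, 7}; no ℚ_2-point on the conic.

[2, 3, 5, 7]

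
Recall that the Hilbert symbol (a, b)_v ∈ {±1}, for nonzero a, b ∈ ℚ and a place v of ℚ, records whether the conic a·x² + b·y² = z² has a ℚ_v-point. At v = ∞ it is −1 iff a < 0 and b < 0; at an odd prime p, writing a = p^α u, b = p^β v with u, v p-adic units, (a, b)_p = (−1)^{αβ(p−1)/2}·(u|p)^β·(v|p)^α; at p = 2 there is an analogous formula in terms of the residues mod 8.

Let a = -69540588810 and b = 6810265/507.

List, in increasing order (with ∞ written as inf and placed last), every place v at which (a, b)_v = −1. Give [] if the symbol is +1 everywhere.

Mod squares: a ≡ -10, b ≡ 1155. Check v ∈ {∞, 2, 3, 5, 7, 11, 13, 19}.
v=11: a=11^2·(≡4), b=11^1·(≡2) mod 11; (4|11)=+1, (2|11)=-1; (−1)^{2·1·5}·(+1)^1·(-1)^2 = +1.
v=19: a=19^4·(≡5), b=19^2·(≡13) mod 19; (5|19)=+1, (13|19)=-1; (−1)^{4·2·9}·(+1)^2·(-1)^4 = +1.
v=∞: -10 < 0 and 1155 > 0  ⇒  (a,b)_∞ = +1.
v=7: a=7^2·(≡4), b=7^3·(≡1) mod 7; (4|7)=+1, (1|7)=+1; (−1)^{2·3·3}·(+1)^3·(+1)^2 = +1.
v=13: a=13^0·(≡9), b=13^-2·(≡11) mod 13; (9|13)=+1, (11|13)=-1; (−1)^{0·-2·6}·(+1)^-2·(-1)^0 = +1.
v=3: a=3^2·(≡2), b=3^-1·(≡1) mod 3; (2|3)=-1, (1|3)=+1; (−1)^{2·-1·1}·(-1)^-1·(+1)^2 = -1.
v=2: v_2(a)=1, v_2(b)=0; units ≡ 3, 3 (mod 8); ε·ε+αω+βω = 1·1+1·1+0·1 ≡ 0  ⇒  (a,b)_2 = +1.
v=5: a=5^1·(≡3), b=5^1·(≡4) mod 5; (3|5)=-1, (4|5)=+1; (−1)^{1·1·2}·(-1)^1·(+1)^1 = -1.
Ram(-10, 1155) = {3, 5}; no ℚ_3-point on the conic.

[3, 5]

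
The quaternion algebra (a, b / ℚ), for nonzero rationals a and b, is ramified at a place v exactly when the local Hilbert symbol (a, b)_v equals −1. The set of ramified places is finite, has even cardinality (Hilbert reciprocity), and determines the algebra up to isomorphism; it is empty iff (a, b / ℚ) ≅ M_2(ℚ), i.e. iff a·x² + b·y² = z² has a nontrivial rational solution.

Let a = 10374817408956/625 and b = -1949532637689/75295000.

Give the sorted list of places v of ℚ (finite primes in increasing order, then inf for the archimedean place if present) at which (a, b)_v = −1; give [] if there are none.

[3, 7, 11, 19]

(a, b) ≡ (231, -38038) mod (ℚ^×)²; places V = {2, 3, 5, 7, 11, 13, 19, 37, 41, ∞}.
(a,b)_2: α=2, β=-3; u≡7, v≡5 (mod 8); ε(u)ε(v)=1·0, αω(v)=2·1, βω(u)=-3·0; sum ≡ 0  ⇒  +1.
(a,b)_3: α=3, u≡2; β=4, v≡2 (mod 3); (2|3)=-1, (2|3)=-1; sign (−1)^0·-1^4·-1^3 = -1.
(a,b)_11: α=3, u≡7; β=-1, v≡7 (mod 11); (7|11)=-1, (7|11)=-1; sign (−1)^1·-1^-1·-1^3 = -1.
(a,b)_7: α=1, u≡6; β=3, v≡5 (mod 7); (6|7)=-1, (5|7)=-1; sign (−1)^1·-1^3·-1^1 = -1.
(a,b)_37: α=0, u≡34; β=-2, v≡29 (mod 37); (34|37)=+1, (29|37)=-1; sign (−1)^0·+1^-2·-1^0 = +1.
(a,b)_41: α=0, u≡7; β=2, v≡2 (mod 41); (7|41)=-1, (2|41)=+1; sign (−1)^0·-1^2·+1^0 = +1.
(a,b)_∞: sgn(231)=+, sgn(-38038)=−, so +1.
(a,b)_19: α=2, u≡8; β=1, v≡13 (mod 19); (8|19)=-1, (13|19)=-1; sign (−1)^0·-1^1·-1^2 = -1.
(a,b)_13: α=4, u≡9; β=3, v≡4 (mod 13); (9|13)=+1, (4|13)=+1; sign (−1)^0·+1^3·+1^4 = +1.
(a,b)_5: α=-4, u≡1; β=-4, v≡3 (mod 5); (1|5)=+1, (3|5)=-1; sign (−1)^0·+1^-4·-1^-4 = +1.
Ram(231, -38038) = {3, 7, 11, 19}; no ℚ_3-point on the conic.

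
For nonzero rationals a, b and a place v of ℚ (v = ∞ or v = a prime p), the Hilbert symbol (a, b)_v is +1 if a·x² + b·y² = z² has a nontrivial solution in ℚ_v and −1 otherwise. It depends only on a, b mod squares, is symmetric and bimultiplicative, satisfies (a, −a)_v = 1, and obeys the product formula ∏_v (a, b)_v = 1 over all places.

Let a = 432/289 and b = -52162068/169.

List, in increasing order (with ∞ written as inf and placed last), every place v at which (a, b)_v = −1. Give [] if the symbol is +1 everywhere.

Mod squares: a ≡ 3, b ≡ -266133. Check v ∈ {∞, 2, 3, 7, 13, 17, 19, 23, 29}.
v=3: a=3^3·(≡1), b=3^1·(≡2) mod 3; (1|3)=+1, (2|3)=-1; (−1)^{3·1·1}·(+1)^1·(-1)^3 = +1.
v=2: v_2(a)=4, v_2(b)=2; units ≡ 3, 3 (mod 8); ε·ε+αω+βω = 1·1+4·1+2·1 ≡ 1  ⇒  (a,b)_2 = -1.
v=19: a=19^0·(≡13), b=19^1·(≡12) mod 19; (13|19)=-1, (12|19)=-1; (−1)^{0·1·9}·(-1)^1·(-1)^0 = -1.
v=7: a=7^0·(≡6), b=7^3·(≡6) mod 7; (6|7)=-1, (6|7)=-1; (−1)^{0·3·3}·(-1)^3·(-1)^0 = -1.
v=29: a=29^0·(≡3), b=29^1·(≡5) mod 29; (3|29)=-1, (5|29)=+1; (−1)^{0·1·14}·(-1)^1·(+1)^0 = -1.
v=∞: 3 > 0 and -266133 < 0  ⇒  (a,b)_∞ = +1.
v=13: a=13^0·(≡1), b=13^-2·(≡3) mod 13; (1|13)=+1, (3|13)=+1; (−1)^{0·-2·6}·(+1)^-2·(+1)^0 = +1.
v=17: a=17^-2·(≡7), b=17^0·(≡16) mod 17; (7|17)=-1, (16|17)=+1; (−1)^{-2·0·8}·(-1)^0·(+1)^-2 = +1.
v=23: a=23^0·(≡12), b=23^1·(≡20) mod 23; (12|23)=+1, (20|23)=-1; (−1)^{0·1·11}·(+1)^1·(-1)^0 = +1.
(3, -266133 / ℚ) ramifies at {2, 7, 19, 29}: a division algebra.

[2, 7, 19, 29]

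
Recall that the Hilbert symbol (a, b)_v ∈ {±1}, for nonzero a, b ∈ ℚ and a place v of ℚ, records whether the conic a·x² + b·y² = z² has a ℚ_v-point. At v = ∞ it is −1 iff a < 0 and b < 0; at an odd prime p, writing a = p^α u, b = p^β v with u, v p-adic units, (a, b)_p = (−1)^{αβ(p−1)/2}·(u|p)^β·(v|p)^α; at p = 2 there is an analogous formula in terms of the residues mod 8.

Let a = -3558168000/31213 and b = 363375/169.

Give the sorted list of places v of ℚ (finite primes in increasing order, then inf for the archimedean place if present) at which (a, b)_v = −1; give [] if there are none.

(a, b) ≡ (-1235, 1615) mod (ℚ^×)²; places V = {2, 3, 5, 7, 13, 17, 19, ∞}.
(a,b)_5: α=3, u≡2; β=3, v≡3 (mod 5); (2|5)=-1, (3|5)=-1; sign (−1)^0·-1^3·-1^3 = +1.
(a,b)_17: α=2, u≡12; β=1, v≡11 (mod 17); (12|17)=-1, (11|17)=-1; sign (−1)^0·-1^1·-1^2 = -1.
(a,b)_3: α=4, u≡1; β=2, v≡1 (mod 3); (1|3)=+1, (1|3)=+1; sign (−1)^0·+1^2·+1^4 = +1.
(a,b)_13: α=-1, u≡9; β=-2, v≡12 (mod 13); (9|13)=+1, (12|13)=+1; sign (−1)^0·+1^-2·+1^-1 = +1.
(a,b)_7: α=-4, u≡2; β=0, v≡5 (mod 7); (2|7)=+1, (5|7)=-1; sign (−1)^0·+1^0·-1^-4 = +1.
(a,b)_19: α=1, u≡5; β=1, v≡4 (mod 19); (5|19)=+1, (4|19)=+1; sign (−1)^1·+1^1·+1^1 = -1.
(a,b)_2: α=6, β=0; u≡5, v≡7 (mod 8); ε(u)ε(v)=0·1, αω(v)=6·0, βω(u)=0·1; sum ≡ 0  ⇒  +1.
(a,b)_∞: sgn(-1235)=−, sgn(1615)=+, so +1.
Ram(-1235, 1615) = {17, 19}; no ℚ_17-point on the conic.

[17, 19]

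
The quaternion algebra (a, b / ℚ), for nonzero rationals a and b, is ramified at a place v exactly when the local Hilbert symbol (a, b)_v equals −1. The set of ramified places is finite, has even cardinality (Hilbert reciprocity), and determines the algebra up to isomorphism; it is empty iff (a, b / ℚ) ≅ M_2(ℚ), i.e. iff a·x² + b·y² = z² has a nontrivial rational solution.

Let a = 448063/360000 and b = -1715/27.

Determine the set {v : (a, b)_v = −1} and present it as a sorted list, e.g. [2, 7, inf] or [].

Mod squares: a ≡ 7, b ≡ -105. Check v ∈ {∞, 2, 3, 5, 7, 11, 23}.
v=11: a=11^2·(≡6), b=11^0·(≡9) mod 11; (6|11)=-1, (9|11)=+1; (−1)^{2·0·5}·(-1)^0·(+1)^2 = +1.
v=7: a=7^1·(≡2), b=7^3·(≡5) mod 7; (2|7)=+1, (5|7)=-1; (−1)^{1·3·3}·(+1)^3·(-1)^1 = +1.
v=3: a=3^-2·(≡1), b=3^-3·(≡1) mod 3; (1|3)=+1, (1|3)=+1; (−1)^{-2·-3·1}·(+1)^-3·(+1)^-2 = +1.
v=5: a=5^-4·(≡3), b=5^1·(≡1) mod 5; (3|5)=-1, (1|5)=+1; (−1)^{-4·1·2}·(-1)^1·(+1)^-4 = -1.
v=∞: 7 > 0 and -105 < 0  ⇒  (a,b)_∞ = +1.
v=23: a=23^2·(≡22), b=23^0·(≡14) mod 23; (22|23)=-1, (14|23)=-1; (−1)^{2·0·11}·(-1)^0·(-1)^2 = +1.
v=2: v_2(a)=-6, v_2(b)=0; units ≡ 7, 7 (mod 8); ε·ε+αω+βω = 1·1+-6·0+0·0 ≡ 1  ⇒  (a,b)_2 = -1.
(7, -105 / ℚ) ramifies at {2, 5}: a division algebra.

[2, 5]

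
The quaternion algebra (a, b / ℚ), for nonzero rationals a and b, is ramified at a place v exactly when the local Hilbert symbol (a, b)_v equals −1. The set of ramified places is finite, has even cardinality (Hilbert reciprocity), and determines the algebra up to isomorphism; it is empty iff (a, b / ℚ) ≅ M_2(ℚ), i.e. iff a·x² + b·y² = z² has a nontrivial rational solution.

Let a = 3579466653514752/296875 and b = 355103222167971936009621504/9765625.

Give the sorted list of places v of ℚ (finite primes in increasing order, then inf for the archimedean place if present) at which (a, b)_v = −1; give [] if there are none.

[3, 13]

(a, b) ≡ (12597, 969) mod (ℚ^×)²; places V = {2, 3, 5, 7, 11, 13, 17, 19, 23, 41, ∞}.
(a,b)_∞: sgn(12597)=+, sgn(969)=+, so +1.
(a,b)_7: α=2, u≡2; β=0, v≡5 (mod 7); (2|7)=+1, (5|7)=-1; sign (−1)^0·+1^0·-1^2 = +1.
(a,b)_17: α=1, u≡12; β=3, v≡10 (mod 17); (12|17)=-1, (10|17)=-1; sign (−1)^0·-1^3·-1^1 = +1.
(a,b)_11: α=2, u≡2; β=0, v≡3 (mod 11); (2|11)=-1, (3|11)=+1; sign (−1)^0·-1^0·+1^2 = +1.
(a,b)_41: α=2, u≡20; β=6, v≡7 (mod 41); (20|41)=+1, (7|41)=-1; sign (−1)^0·+1^6·-1^2 = +1.
(a,b)_2: α=10, β=12; u≡5, v≡1 (mod 8); ε(u)ε(v)=0·0, αω(v)=10·0, βω(u)=12·1; sum ≡ 0  ⇒  +1.
(a,b)_19: α=-1, u≡9; β=1, v≡15 (mod 19); (9|19)=+1, (15|19)=-1; sign (−1)^1·+1^1·-1^-1 = +1.
(a,b)_5: α=-6, u≡3; β=-10, v≡4 (mod 5); (3|5)=-1, (4|5)=+1; sign (−1)^0·-1^-10·+1^-6 = +1.
(a,b)_23: α=2, u≡8; β=2, v≡12 (mod 23); (8|23)=+1, (12|23)=+1; sign (−1)^0·+1^2·+1^2 = +1.
(a,b)_13: α=1, u≡8; β=2, v≡7 (mod 13); (8|13)=-1, (7|13)=-1; sign (−1)^0·-1^2·-1^1 = -1.
(a,b)_3: α=1, u≡2; β=7, v≡2 (mod 3); (2|3)=-1, (2|3)=-1; sign (−1)^1·-1^7·-1^1 = -1.
(12597, 969 / ℚ) ramifies at {3, 13}: a division algebra.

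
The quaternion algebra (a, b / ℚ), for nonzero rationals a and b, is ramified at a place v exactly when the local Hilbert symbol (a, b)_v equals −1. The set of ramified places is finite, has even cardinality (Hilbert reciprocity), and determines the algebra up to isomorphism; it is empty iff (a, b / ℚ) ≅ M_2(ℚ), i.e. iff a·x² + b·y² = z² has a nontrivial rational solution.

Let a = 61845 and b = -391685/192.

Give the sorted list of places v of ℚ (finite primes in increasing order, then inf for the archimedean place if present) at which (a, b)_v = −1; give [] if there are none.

Mod squares: a ≡ 61845, b ≡ -3255. Check v ∈ {∞, 2, 3, 5, 7, 19, 31}.
v=31: a=31^1·(≡11), b=31^1·(≡28) mod 31; (11|31)=-1, (28|31)=+1; (−1)^{1·1·15}·(-1)^1·(+1)^1 = +1.
v=2: v_2(a)=0, v_2(b)=-6; units ≡ 5, 1 (mod 8); ε·ε+αω+βω = 0·0+0·0+-6·1 ≡ 0  ⇒  (a,b)_2 = +1.
v=∞: 61845 > 0 and -3255 < 0  ⇒  (a,b)_∞ = +1.
v=5: a=5^1·(≡4), b=5^1·(≡4) mod 5; (4|5)=+1, (4|5)=+1; (−1)^{1·1·2}·(+1)^1·(+1)^1 = +1.
v=7: a=7^1·(≡1), b=7^1·(≡1) mod 7; (1|7)=+1, (1|7)=+1; (−1)^{1·1·3}·(+1)^1·(+1)^1 = -1.
v=3: a=3^1·(≡2), b=3^-1·(≡1) mod 3; (2|3)=-1, (1|3)=+1; (−1)^{1·-1·1}·(-1)^-1·(+1)^1 = +1.
v=19: a=19^1·(≡6), b=19^2·(≡18) mod 19; (6|19)=+1, (18|19)=-1; (−1)^{1·2·9}·(+1)^2·(-1)^1 = -1.
Ram(61845, -3255) = {7, 19}; no ℚ_7-point on the conic.

[7, 19]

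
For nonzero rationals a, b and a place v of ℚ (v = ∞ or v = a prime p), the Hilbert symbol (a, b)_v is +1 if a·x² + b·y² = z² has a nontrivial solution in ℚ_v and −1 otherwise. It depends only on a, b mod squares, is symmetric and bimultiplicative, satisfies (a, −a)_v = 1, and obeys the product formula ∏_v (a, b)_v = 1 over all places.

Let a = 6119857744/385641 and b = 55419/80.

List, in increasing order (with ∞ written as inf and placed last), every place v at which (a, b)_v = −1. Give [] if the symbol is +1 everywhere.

(a, b) ≡ (46189, 5655) mod (ℚ^×)²; places V = {2, 3, 5, 7, 11, 13, 17, 19, 23, 29, ∞}.
(a,b)_11: α=1, u≡10; β=0, v≡4 (mod 11); (10|11)=-1, (4|11)=+1; sign (−1)^0·-1^0·+1^1 = +1.
(a,b)_17: α=1, u≡7; β=0, v≡7 (mod 17); (7|17)=-1, (7|17)=-1; sign (−1)^0·-1^0·-1^1 = -1.
(a,b)_2: α=4, β=-4; u≡5, v≡7 (mod 8); ε(u)ε(v)=0·1, αω(v)=4·0, βω(u)=-4·1; sum ≡ 0  ⇒  +1.
(a,b)_23: α=-2, u≡5; β=0, v≡22 (mod 23); (5|23)=-1, (22|23)=-1; sign (−1)^0·-1^0·-1^-2 = +1.
(a,b)_19: α=1, u≡14; β=0, v≡18 (mod 19); (14|19)=-1, (18|19)=-1; sign (−1)^0·-1^0·-1^1 = -1.
(a,b)_5: α=0, u≡4; β=-1, v≡4 (mod 5); (4|5)=+1, (4|5)=+1; sign (−1)^0·+1^-1·+1^0 = +1.
(a,b)_13: α=3, u≡9; β=1, v≡6 (mod 13); (9|13)=+1, (6|13)=-1; sign (−1)^0·+1^1·-1^3 = -1.
(a,b)_7: α=2, u≡5; β=2, v≡6 (mod 7); (5|7)=-1, (6|7)=-1; sign (−1)^0·-1^2·-1^2 = +1.
(a,b)_3: α=-6, u≡1; β=1, v≡1 (mod 3); (1|3)=+1, (1|3)=+1; sign (−1)^0·+1^1·+1^-6 = +1.
(a,b)_29: α=0, u≡18; β=1, v≡17 (mod 29); (18|29)=-1, (17|29)=-1; sign (−1)^0·-1^1·-1^0 = -1.
(a,b)_∞: sgn(46189)=+, sgn(5655)=+, so +1.
(46189, 5655 / ℚ) ramifies at {13, 17, 19, 29}: a division algebra.

[13, 17, 19, 29]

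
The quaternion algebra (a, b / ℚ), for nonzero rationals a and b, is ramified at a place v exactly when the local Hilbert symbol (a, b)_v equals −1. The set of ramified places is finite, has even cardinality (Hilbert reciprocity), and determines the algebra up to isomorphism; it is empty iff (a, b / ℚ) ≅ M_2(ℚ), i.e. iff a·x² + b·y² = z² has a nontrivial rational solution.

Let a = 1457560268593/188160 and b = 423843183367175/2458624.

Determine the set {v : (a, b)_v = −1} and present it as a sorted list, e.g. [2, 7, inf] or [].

Mod squares: a ≡ 1181895, b ≡ 5423. Check v ∈ {∞, 2, 3, 5, 7, 11, 13, 17, 19, 23, 29}.
v=11: a=11^3·(≡10), b=11^3·(≡9) mod 11; (10|11)=-1, (9|11)=+1; (−1)^{3·3·5}·(-1)^3·(+1)^3 = +1.
v=13: a=13^1·(≡7), b=13^2·(≡8) mod 13; (7|13)=-1, (8|13)=-1; (−1)^{1·2·6}·(-1)^2·(-1)^1 = -1.
v=7: a=7^-2·(≡4), b=7^-4·(≡6) mod 7; (4|7)=+1, (6|7)=-1; (−1)^{-2·-4·3}·(+1)^-4·(-1)^-2 = +1.
v=5: a=5^-1·(≡4), b=5^2·(≡3) mod 5; (4|5)=+1, (3|5)=-1; (−1)^{-1·2·2}·(+1)^2·(-1)^-1 = -1.
v=23: a=23^2·(≡15), b=23^2·(≡1) mod 23; (15|23)=-1, (1|23)=+1; (−1)^{2·2·11}·(-1)^2·(+1)^2 = +1.
v=2: v_2(a)=-8, v_2(b)=-10; units ≡ 7, 7 (mod 8); ε·ε+αω+βω = 1·1+-8·0+-10·0 ≡ 1  ⇒  (a,b)_2 = -1.
v=∞: 1181895 > 0 and 5423 > 0  ⇒  (a,b)_∞ = +1.
v=19: a=19^1·(≡12), b=19^0·(≡13) mod 19; (12|19)=-1, (13|19)=-1; (−1)^{1·0·9}·(-1)^0·(-1)^1 = -1.
v=17: a=17^2·(≡15), b=17^3·(≡8) mod 17; (15|17)=+1, (8|17)=+1; (−1)^{2·3·8}·(+1)^3·(+1)^2 = +1.
v=3: a=3^-1·(≡2), b=3^0·(≡2) mod 3; (2|3)=-1, (2|3)=-1; (−1)^{-1·0·1}·(-1)^0·(-1)^-1 = -1.
v=29: a=29^1·(≡14), b=29^1·(≡16) mod 29; (14|29)=-1, (16|29)=+1; (−1)^{1·1·14}·(-1)^1·(+1)^1 = -1.
Ram(1181895, 5423) = {2, 3, 5, 13, 19, 29}; no ℚ_2-point on the conic.

[2, 3, 5, 13, 19, 29]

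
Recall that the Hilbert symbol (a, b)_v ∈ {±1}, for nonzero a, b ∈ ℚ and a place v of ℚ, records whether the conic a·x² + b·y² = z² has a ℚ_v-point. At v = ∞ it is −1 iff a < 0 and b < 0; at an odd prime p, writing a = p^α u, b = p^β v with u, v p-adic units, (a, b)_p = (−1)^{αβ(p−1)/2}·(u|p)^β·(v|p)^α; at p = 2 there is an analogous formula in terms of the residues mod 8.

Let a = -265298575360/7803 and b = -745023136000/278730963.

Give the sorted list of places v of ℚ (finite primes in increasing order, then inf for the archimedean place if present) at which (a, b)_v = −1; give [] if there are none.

[3, 13, 31, inf]

Mod squares: a ≡ -247845, b ≡ -7995. Check v ∈ {∞, 2, 3, 5, 7, 11, 13, 17, 19, 31, 41}.
v=2: v_2(a)=16, v_2(b)=8; units ≡ 3, 5 (mod 8); ε·ε+αω+βω = 1·0+16·1+8·1 ≡ 0  ⇒  (a,b)_2 = +1.
v=31: a=31^1·(≡27), b=31^0·(≡23) mod 31; (27|31)=-1, (23|31)=-1; (−1)^{1·0·15}·(-1)^0·(-1)^1 = -1.
v=19: a=19^0·(≡18), b=19^2·(≡11) mod 19; (18|19)=-1, (11|19)=+1; (−1)^{0·2·9}·(-1)^2·(+1)^0 = +1.
v=5: a=5^1·(≡1), b=5^3·(≡4) mod 5; (1|5)=+1, (4|5)=+1; (−1)^{1·3·2}·(+1)^3·(+1)^1 = +1.
v=7: a=7^2·(≡1), b=7^-2·(≡5) mod 7; (1|7)=+1, (5|7)=-1; (−1)^{2·-2·3}·(+1)^-2·(-1)^2 = +1.
v=11: a=11^0·(≡7), b=11^2·(≡2) mod 11; (7|11)=-1, (2|11)=-1; (−1)^{0·2·5}·(-1)^2·(-1)^0 = +1.
v=17: a=17^-2·(≡16), b=17^-2·(≡3) mod 17; (16|17)=+1, (3|17)=-1; (−1)^{-2·-2·8}·(+1)^-2·(-1)^-2 = +1.
v=3: a=3^-3·(≡2), b=3^-9·(≡2) mod 3; (2|3)=-1, (2|3)=-1; (−1)^{-3·-9·1}·(-1)^-9·(-1)^-3 = -1.
v=13: a=13^1·(≡7), b=13^1·(≡3) mod 13; (7|13)=-1, (3|13)=+1; (−1)^{1·1·6}·(-1)^1·(+1)^1 = -1.
v=41: a=41^1·(≡25), b=41^1·(≡9) mod 41; (25|41)=+1, (9|41)=+1; (−1)^{1·1·20}·(+1)^1·(+1)^1 = +1.
v=∞: -247845 < 0 and -7995 < 0  ⇒  (a,b)_∞ = -1.
Ram(-247845, -7995) = {3, 13, 31, ∞}; no ℚ_3-point on the conic.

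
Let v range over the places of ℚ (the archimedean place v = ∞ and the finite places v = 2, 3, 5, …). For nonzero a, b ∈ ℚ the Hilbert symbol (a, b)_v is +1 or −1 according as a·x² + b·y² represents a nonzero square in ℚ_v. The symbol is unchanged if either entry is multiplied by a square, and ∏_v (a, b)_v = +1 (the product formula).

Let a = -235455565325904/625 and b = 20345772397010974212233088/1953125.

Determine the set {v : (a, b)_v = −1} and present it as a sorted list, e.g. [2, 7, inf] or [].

(a, b) ≡ (-1309, 2310) mod (ℚ^×)²; places V = {2, 3, 5, 7, 11, 17, ∞}.
(a,b)_∞: sgn(-1309)=−, sgn(2310)=+, so +1.
(a,b)_17: α=3, u≡8; β=4, v≡13 (mod 17); (8|17)=+1, (13|17)=+1; sign (−1)^0·+1^4·+1^3 = +1.
(a,b)_5: α=-4, u≡1; β=-9, v≡3 (mod 5); (1|5)=+1, (3|5)=-1; sign (−1)^0·+1^-9·-1^-4 = +1.
(a,b)_11: α=3, u≡10; β=5, v≡9 (mod 11); (10|11)=-1, (9|11)=+1; sign (−1)^1·-1^5·+1^3 = +1.
(a,b)_3: α=8, u≡2; β=15, v≡2 (mod 3); (2|3)=-1, (2|3)=-1; sign (−1)^0·-1^15·-1^8 = -1.
(a,b)_2: α=4, β=7; u≡3, v≡3 (mod 8); ε(u)ε(v)=1·1, αω(v)=4·1, βω(u)=7·1; sum ≡ 0  ⇒  +1.
(a,b)_7: α=3, u≡2; β=7, v≡2 (mod 7); (2|7)=+1, (2|7)=+1; sign (−1)^1·+1^7·+1^3 = -1.
(-1309, 2310 / ℚ) ramifies at {3, 7}: a division algebra.

[3, 7]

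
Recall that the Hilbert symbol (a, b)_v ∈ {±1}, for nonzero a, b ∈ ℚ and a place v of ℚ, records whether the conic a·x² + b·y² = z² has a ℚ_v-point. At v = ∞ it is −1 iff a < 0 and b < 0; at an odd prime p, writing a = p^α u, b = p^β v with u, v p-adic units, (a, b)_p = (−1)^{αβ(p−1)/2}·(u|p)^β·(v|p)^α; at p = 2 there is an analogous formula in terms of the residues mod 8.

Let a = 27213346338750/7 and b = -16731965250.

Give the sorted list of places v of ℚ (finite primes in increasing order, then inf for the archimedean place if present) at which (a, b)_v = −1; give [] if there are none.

Mod squares: a ≡ 58786, b ≡ -74364290. Check v ∈ {∞, 2, 3, 5, 7, 11, 13, 17, 19, 23}.
v=2: v_2(a)=1, v_2(b)=1; units ≡ 1, 7 (mod 8); ε·ε+αω+βω = 0·1+1·0+1·0 ≡ 0  ⇒  (a,b)_2 = +1.
v=5: a=5^4·(≡1), b=5^3·(≡3) mod 5; (1|5)=+1, (3|5)=-1; (−1)^{4·3·2}·(+1)^3·(-1)^4 = +1.
v=19: a=19^1·(≡17), b=19^1·(≡15) mod 19; (17|19)=+1, (15|19)=-1; (−1)^{1·1·9}·(+1)^1·(-1)^1 = +1.
v=13: a=13^1·(≡7), b=13^1·(≡6) mod 13; (7|13)=-1, (6|13)=-1; (−1)^{1·1·6}·(-1)^1·(-1)^1 = +1.
v=3: a=3^4·(≡1), b=3^2·(≡1) mod 3; (1|3)=+1, (1|3)=+1; (−1)^{4·2·1}·(+1)^2·(+1)^4 = +1.
v=17: a=17^1·(≡14), b=17^1·(≡8) mod 17; (14|17)=-1, (8|17)=+1; (−1)^{1·1·8}·(-1)^1·(+1)^1 = -1.
v=7: a=7^-1·(≡5), b=7^1·(≡3) mod 7; (5|7)=-1, (3|7)=-1; (−1)^{-1·1·3}·(-1)^1·(-1)^-1 = -1.
v=∞: 58786 > 0 and -74364290 < 0  ⇒  (a,b)_∞ = +1.
v=11: a=11^2·(≡10), b=11^1·(≡5) mod 11; (10|11)=-1, (5|11)=+1; (−1)^{2·1·5}·(-1)^1·(+1)^2 = -1.
v=23: a=23^2·(≡15), b=23^1·(≡2) mod 23; (15|23)=-1, (2|23)=+1; (−1)^{2·1·11}·(-1)^1·(+1)^2 = -1.
Ram(58786, -74364290) = {7, 11, 17, 23}; no ℚ_7-point on the conic.

[7, 11, 17, 23]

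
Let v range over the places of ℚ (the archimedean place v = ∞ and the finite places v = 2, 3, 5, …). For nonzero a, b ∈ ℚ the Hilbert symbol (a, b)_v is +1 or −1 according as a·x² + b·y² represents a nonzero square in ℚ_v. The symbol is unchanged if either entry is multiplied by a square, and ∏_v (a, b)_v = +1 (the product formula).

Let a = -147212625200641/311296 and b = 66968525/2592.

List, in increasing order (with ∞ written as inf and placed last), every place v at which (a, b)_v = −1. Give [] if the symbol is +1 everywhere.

[2, 13, 19, 31]

(a, b) ≡ (-19, 18538) mod (ℚ^×)²; places V = {2, 3, 5, 7, 11, 13, 17, 19, 23, 31, ∞}.
(a,b)_31: α=2, u≡22; β=1, v≡7 (mod 31); (22|31)=-1, (7|31)=+1; sign (−1)^0·-1^1·+1^2 = -1.
(a,b)_7: α=2, u≡4; β=0, v≡4 (mod 7); (4|7)=+1, (4|7)=+1; sign (−1)^0·+1^0·+1^2 = +1.
(a,b)_11: α=2, u≡5; β=0, v≡9 (mod 11); (5|11)=+1, (9|11)=+1; sign (−1)^0·+1^0·+1^2 = +1.
(a,b)_17: α=2, u≡9; β=2, v≡4 (mod 17); (9|17)=+1, (4|17)=+1; sign (−1)^0·+1^2·+1^2 = +1.
(a,b)_∞: sgn(-19)=−, sgn(18538)=+, so +1.
(a,b)_13: α=2, u≡6; β=1, v≡9 (mod 13); (6|13)=-1, (9|13)=+1; sign (−1)^0·-1^1·+1^2 = -1.
(a,b)_3: α=0, u≡2; β=-4, v≡1 (mod 3); (2|3)=-1, (1|3)=+1; sign (−1)^0·-1^-4·+1^0 = +1.
(a,b)_2: α=-14, β=-5; u≡5, v≡5 (mod 8); ε(u)ε(v)=0·0, αω(v)=-14·1, βω(u)=-5·1; sum ≡ 1  ⇒  -1.
(a,b)_5: α=0, u≡4; β=2, v≡3 (mod 5); (4|5)=+1, (3|5)=-1; sign (−1)^0·+1^2·-1^0 = +1.
(a,b)_19: α=-1, u≡13; β=0, v≡10 (mod 19); (13|19)=-1, (10|19)=-1; sign (−1)^0·-1^0·-1^-1 = -1.
(a,b)_23: α=2, u≡18; β=1, v≡8 (mod 23); (18|23)=+1, (8|23)=+1; sign (−1)^0·+1^1·+1^2 = +1.
(-19, 18538 / ℚ) ramifies at {2, 13, 19, 31}: a division algebra.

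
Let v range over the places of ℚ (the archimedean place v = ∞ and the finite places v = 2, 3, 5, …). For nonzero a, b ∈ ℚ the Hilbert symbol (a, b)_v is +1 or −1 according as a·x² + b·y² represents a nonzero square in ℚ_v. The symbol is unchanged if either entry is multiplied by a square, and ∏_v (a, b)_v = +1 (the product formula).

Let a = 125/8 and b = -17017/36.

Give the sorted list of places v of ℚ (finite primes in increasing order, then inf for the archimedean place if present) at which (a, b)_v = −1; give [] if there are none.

[5, 7, 11, 17]

(a, b) ≡ (10, -17017) mod (ℚ^×)²; places V = {2, 3, 5, 7, 11, 13, 17, ∞}.
(a,b)_2: α=-3, β=-2; u≡5, v≡7 (mod 8); ε(u)ε(v)=0·1, αω(v)=-3·0, βω(u)=-2·1; sum ≡ 0  ⇒  +1.
(a,b)_5: α=3, u≡2; β=0, v≡3 (mod 5); (2|5)=-1, (3|5)=-1; sign (−1)^0·-1^0·-1^3 = -1.
(a,b)_7: α=0, u≡6; β=1, v≡5 (mod 7); (6|7)=-1, (5|7)=-1; sign (−1)^0·-1^1·-1^0 = -1.
(a,b)_3: α=0, u≡1; β=-2, v≡2 (mod 3); (1|3)=+1, (2|3)=-1; sign (−1)^0·+1^-2·-1^0 = +1.
(a,b)_11: α=0, u≡6; β=1, v≡5 (mod 11); (6|11)=-1, (5|11)=+1; sign (−1)^0·-1^1·+1^0 = -1.
(a,b)_17: α=0, u≡5; β=1, v≡1 (mod 17); (5|17)=-1, (1|17)=+1; sign (−1)^0·-1^1·+1^0 = -1.
(a,b)_13: α=0, u≡1; β=1, v≡3 (mod 13); (1|13)=+1, (3|13)=+1; sign (−1)^0·+1^1·+1^0 = +1.
(a,b)_∞: sgn(10)=+, sgn(-17017)=−, so +1.
|Ram(10, -17017)| = 4, even; anisotropic at {5, 7, 11, 17}.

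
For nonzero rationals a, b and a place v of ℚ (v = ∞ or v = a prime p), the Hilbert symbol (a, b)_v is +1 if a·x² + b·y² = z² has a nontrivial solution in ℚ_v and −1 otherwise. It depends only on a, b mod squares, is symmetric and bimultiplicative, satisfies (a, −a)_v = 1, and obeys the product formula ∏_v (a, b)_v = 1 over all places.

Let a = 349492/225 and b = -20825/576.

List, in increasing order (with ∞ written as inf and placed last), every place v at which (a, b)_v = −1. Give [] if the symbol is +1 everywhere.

(a, b) ≡ (517, -17) mod (ℚ^×)²; places V = {2, 3, 5, 7, 11, 13, 17, 47, ∞}.
(a,b)_11: α=1, u≡3; β=0, v≡5 (mod 11); (3|11)=+1, (5|11)=+1; sign (−1)^0·+1^0·+1^1 = +1.
(a,b)_∞: sgn(517)=+, sgn(-17)=−, so +1.
(a,b)_17: α=0, u≡10; β=1, v≡9 (mod 17); (10|17)=-1, (9|17)=+1; sign (−1)^0·-1^1·+1^0 = -1.
(a,b)_5: α=-2, u≡3; β=2, v≡2 (mod 5); (3|5)=-1, (2|5)=-1; sign (−1)^0·-1^2·-1^-2 = +1.
(a,b)_2: α=2, β=-6; u≡5, v≡7 (mod 8); ε(u)ε(v)=0·1, αω(v)=2·0, βω(u)=-6·1; sum ≡ 0  ⇒  +1.
(a,b)_3: α=-2, u≡1; β=-2, v≡1 (mod 3); (1|3)=+1, (1|3)=+1; sign (−1)^0·+1^-2·+1^-2 = +1.
(a,b)_47: α=1, u≡46; β=0, v≡31 (mod 47); (46|47)=-1, (31|47)=-1; sign (−1)^0·-1^0·-1^1 = -1.
(a,b)_7: α=0, u≡3; β=2, v≡1 (mod 7); (3|7)=-1, (1|7)=+1; sign (−1)^0·-1^2·+1^0 = +1.
(a,b)_13: α=2, u≡10; β=0, v≡10 (mod 13); (10|13)=+1, (10|13)=+1; sign (−1)^0·+1^0·+1^2 = +1.
|Ram(517, -17)| = 2, even; anisotropic at {17, 47}.

[17, 47]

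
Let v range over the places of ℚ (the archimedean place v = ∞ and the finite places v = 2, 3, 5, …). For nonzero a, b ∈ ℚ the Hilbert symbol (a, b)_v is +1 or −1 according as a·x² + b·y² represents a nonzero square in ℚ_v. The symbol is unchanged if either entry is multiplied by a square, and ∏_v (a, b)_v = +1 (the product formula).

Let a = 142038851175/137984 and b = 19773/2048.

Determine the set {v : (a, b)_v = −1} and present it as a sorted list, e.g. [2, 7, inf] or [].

Mod squares: a ≡ 253, b ≡ 26. Check v ∈ {∞, 2, 3, 5, 7, 11, 13, 23, 31}.
v=7: a=7^-2·(≡2), b=7^0·(≡3) mod 7; (2|7)=+1, (3|7)=-1; (−1)^{-2·0·3}·(+1)^0·(-1)^-2 = +1.
v=2: v_2(a)=-8, v_2(b)=-11; units ≡ 5, 5 (mod 8); ε·ε+αω+βω = 0·0+-8·1+-11·1 ≡ 1  ⇒  (a,b)_2 = -1.
v=5: a=5^2·(≡3), b=5^0·(≡1) mod 5; (3|5)=-1, (1|5)=+1; (−1)^{2·0·2}·(-1)^0·(+1)^2 = +1.
v=∞: 253 > 0 and 26 > 0  ⇒  (a,b)_∞ = +1.
v=11: a=11^-1·(≡3), b=11^0·(≡3) mod 11; (3|11)=+1, (3|11)=+1; (−1)^{-1·0·5}·(+1)^0·(+1)^-1 = +1.
v=31: a=31^2·(≡14), b=31^0·(≡13) mod 31; (14|31)=+1, (13|31)=-1; (−1)^{2·0·15}·(+1)^0·(-1)^2 = +1.
v=3: a=3^2·(≡1), b=3^2·(≡2) mod 3; (1|3)=+1, (2|3)=-1; (−1)^{2·2·1}·(+1)^2·(-1)^2 = +1.
v=23: a=23^1·(≡15), b=23^0·(≡16) mod 23; (15|23)=-1, (16|23)=+1; (−1)^{1·0·11}·(-1)^0·(+1)^1 = +1.
v=13: a=13^4·(≡6), b=13^3·(≡5) mod 13; (6|13)=-1, (5|13)=-1; (−1)^{4·3·6}·(-1)^3·(-1)^4 = -1.
Ram(253, 26) = {2, 13}; no ℚ_2-point on the conic.

[2, 13]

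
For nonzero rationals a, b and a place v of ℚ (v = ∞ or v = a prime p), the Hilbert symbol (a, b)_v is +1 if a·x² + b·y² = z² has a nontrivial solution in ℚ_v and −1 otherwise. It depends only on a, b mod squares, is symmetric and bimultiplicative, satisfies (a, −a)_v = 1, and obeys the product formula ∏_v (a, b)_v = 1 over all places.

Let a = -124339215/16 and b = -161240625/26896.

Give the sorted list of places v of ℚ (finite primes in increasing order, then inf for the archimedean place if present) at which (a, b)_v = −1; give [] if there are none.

[7, inf]

(a, b) ≡ (-15015, -65) mod (ℚ^×)²; places V = {2, 3, 5, 7, 11, 13, 41, ∞}.
(a,b)_7: α=3, u≡2; β=2, v≡6 (mod 7); (2|7)=+1, (6|7)=-1; sign (−1)^0·+1^2·-1^3 = -1.
(a,b)_3: α=1, u≡2; β=4, v≡1 (mod 3); (2|3)=-1, (1|3)=+1; sign (−1)^0·-1^4·+1^1 = +1.
(a,b)_11: α=1, u≡7; β=0, v≡4 (mod 11); (7|11)=-1, (4|11)=+1; sign (−1)^0·-1^0·+1^1 = +1.
(a,b)_∞: sgn(-15015)=−, sgn(-65)=−, so -1.
(a,b)_2: α=-4, β=-4; u≡1, v≡7 (mod 8); ε(u)ε(v)=0·1, αω(v)=-4·0, βω(u)=-4·0; sum ≡ 0  ⇒  +1.
(a,b)_13: α=3, u≡11; β=1, v≡7 (mod 13); (11|13)=-1, (7|13)=-1; sign (−1)^0·-1^1·-1^3 = +1.
(a,b)_5: α=1, u≡2; β=5, v≡3 (mod 5); (2|5)=-1, (3|5)=-1; sign (−1)^0·-1^5·-1^1 = +1.
(a,b)_41: α=0, u≡39; β=-2, v≡38 (mod 41); (39|41)=+1, (38|41)=-1; sign (−1)^0·+1^-2·-1^0 = +1.
(-15015, -65 / ℚ) ramifies at {7, ∞}: a division algebra.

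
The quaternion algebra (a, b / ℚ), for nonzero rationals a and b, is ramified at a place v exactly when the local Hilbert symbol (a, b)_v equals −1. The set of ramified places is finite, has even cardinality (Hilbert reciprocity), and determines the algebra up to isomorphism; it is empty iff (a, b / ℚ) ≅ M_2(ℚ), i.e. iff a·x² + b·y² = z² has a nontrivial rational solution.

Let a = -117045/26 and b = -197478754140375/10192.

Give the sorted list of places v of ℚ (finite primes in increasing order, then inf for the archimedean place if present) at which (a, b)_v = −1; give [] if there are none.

(a, b) ≡ (-130, -195) mod (ℚ^×)²; places V = {2, 3, 5, 7, 13, 17, 31, ∞}.
(a,b)_7: α=0, u≡6; β=-2, v≡4 (mod 7); (6|7)=-1, (4|7)=+1; sign (−1)^0·-1^-2·+1^0 = +1.
(a,b)_3: α=4, u≡2; β=9, v≡1 (mod 3); (2|3)=-1, (1|3)=+1; sign (−1)^0·-1^9·+1^4 = -1.
(a,b)_13: α=-1, u≡10; β=-1, v≡5 (mod 13); (10|13)=+1, (5|13)=-1; sign (−1)^0·+1^-1·-1^-1 = -1.
(a,b)_17: α=2, u≡6; β=4, v≡1 (mod 17); (6|17)=-1, (1|17)=+1; sign (−1)^0·-1^4·+1^2 = +1.
(a,b)_∞: sgn(-130)=−, sgn(-195)=−, so -1.
(a,b)_31: α=0, u≡4; β=2, v≡29 (mod 31); (4|31)=+1, (29|31)=-1; sign (−1)^0·+1^2·-1^0 = +1.
(a,b)_2: α=-1, β=-4; u≡7, v≡5 (mod 8); ε(u)ε(v)=1·0, αω(v)=-1·1, βω(u)=-4·0; sum ≡ 1  ⇒  -1.
(a,b)_5: α=1, u≡1; β=3, v≡1 (mod 5); (1|5)=+1, (1|5)=+1; sign (−1)^0·+1^3·+1^1 = +1.
(-130, -195 / ℚ) ramifies at {2, 3, 13, ∞}: a division algebra.

[2, 3, 13, inf]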